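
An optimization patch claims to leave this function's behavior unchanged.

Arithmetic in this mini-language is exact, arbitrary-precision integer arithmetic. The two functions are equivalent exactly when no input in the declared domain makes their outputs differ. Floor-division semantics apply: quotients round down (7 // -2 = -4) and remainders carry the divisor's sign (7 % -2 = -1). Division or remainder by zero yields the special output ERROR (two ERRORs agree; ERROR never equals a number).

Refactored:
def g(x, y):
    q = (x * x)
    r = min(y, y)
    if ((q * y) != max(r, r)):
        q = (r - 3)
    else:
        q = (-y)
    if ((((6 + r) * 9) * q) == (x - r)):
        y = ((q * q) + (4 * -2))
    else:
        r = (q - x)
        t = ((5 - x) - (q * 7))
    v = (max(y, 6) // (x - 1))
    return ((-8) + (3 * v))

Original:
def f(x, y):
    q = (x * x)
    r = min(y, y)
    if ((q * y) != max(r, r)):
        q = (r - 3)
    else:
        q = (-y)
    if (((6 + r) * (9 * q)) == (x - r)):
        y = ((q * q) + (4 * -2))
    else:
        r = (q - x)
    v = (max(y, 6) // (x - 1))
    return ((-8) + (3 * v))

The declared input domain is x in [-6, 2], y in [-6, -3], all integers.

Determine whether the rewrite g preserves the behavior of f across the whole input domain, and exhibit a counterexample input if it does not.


The two versions differ — the changes include statement counts differ, plus local variable names differ, plus arithmetic usage differs, plus constant usage differs.
One worked example (x=-3, y=-5) — f: q becomes 9; next r becomes -5; next ((q * y) != max(r, r)) evaluates to true; next q becomes -8; next (((6 + r) * (9 * q)) == (x - r)) evaluates to false; next r becomes -5; next v becomes -2; next final value -14; g: q becomes 9; next r becomes -5; next ((q * y) != max(r, r)) evaluates to true; next q becomes -8; next ((((6 + r) * 9) * q) == (x - r)) evaluates to false; next r becomes -5; next t becomes 64; next v becomes -2; next final value -14; agreement on -14.
Across all 36 domain points the two functions coincide.
verdict: equivalent


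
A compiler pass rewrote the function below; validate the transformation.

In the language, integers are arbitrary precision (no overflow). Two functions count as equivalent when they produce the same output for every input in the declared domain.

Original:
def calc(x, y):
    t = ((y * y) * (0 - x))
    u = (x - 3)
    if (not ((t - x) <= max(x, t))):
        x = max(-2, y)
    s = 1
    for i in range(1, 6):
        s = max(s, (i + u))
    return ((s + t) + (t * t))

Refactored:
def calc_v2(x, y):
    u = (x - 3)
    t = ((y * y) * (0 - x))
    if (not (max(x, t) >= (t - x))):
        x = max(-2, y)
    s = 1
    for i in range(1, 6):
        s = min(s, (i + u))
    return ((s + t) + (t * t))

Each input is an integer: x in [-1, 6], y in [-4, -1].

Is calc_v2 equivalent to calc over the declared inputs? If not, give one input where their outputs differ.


There is a counterexample at x=-1, y=-4: 273 on one side, 269 on the other.
calc: t = 16; u = -4; (not ((t - x) <= max(x, t))) -> true; x = -2; s = 1; [i=1]; s = 1; [i=2]; s = 1; [i=3]; s = 1; [i=4]; s = 1; [i=5]; s = 1; return 273
calc_v2: u = -4; t = 16; (not (max(x, t) >= (t - x))) -> true; x = -2; s = 1; [i=1]; s = -3; [i=2]; s = -3; [i=3]; s = -3; [i=4]; s = -3; [i=5]; s = -3; return 269
verdict: not equivalent; witness: x=-1, y=-4


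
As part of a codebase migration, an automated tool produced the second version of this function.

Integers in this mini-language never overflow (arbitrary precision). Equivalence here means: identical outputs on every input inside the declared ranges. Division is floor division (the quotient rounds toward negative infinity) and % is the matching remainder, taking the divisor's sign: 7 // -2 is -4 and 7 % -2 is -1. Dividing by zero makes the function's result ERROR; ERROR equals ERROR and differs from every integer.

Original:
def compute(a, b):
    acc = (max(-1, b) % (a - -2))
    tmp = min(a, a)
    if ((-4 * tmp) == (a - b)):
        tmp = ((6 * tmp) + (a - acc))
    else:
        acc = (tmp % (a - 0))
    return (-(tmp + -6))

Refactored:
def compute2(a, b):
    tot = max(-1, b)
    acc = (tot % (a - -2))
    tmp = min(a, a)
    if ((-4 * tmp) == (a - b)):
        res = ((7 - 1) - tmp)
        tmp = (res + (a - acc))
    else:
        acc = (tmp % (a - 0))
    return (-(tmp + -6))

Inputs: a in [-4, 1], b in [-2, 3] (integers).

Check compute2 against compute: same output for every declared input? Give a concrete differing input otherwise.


Input a=0, b=0: 6 from compute versus 0 from compute2.
verdict: not equivalent; witness: a=0, b=0


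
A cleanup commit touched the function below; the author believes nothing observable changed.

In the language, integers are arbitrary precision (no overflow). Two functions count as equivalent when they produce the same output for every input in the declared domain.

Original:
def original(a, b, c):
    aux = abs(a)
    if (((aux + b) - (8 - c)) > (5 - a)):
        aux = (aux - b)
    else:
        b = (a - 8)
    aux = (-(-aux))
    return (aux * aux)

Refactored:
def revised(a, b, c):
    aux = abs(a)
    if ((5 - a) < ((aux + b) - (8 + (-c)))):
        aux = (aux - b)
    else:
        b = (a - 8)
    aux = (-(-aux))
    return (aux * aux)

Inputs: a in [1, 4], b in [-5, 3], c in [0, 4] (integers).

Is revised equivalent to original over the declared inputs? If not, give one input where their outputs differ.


Changes here: comparison usage differs, plus arithmetic usage differs; the full 180-point sweep finds no disagreement.
verdict: equivalent


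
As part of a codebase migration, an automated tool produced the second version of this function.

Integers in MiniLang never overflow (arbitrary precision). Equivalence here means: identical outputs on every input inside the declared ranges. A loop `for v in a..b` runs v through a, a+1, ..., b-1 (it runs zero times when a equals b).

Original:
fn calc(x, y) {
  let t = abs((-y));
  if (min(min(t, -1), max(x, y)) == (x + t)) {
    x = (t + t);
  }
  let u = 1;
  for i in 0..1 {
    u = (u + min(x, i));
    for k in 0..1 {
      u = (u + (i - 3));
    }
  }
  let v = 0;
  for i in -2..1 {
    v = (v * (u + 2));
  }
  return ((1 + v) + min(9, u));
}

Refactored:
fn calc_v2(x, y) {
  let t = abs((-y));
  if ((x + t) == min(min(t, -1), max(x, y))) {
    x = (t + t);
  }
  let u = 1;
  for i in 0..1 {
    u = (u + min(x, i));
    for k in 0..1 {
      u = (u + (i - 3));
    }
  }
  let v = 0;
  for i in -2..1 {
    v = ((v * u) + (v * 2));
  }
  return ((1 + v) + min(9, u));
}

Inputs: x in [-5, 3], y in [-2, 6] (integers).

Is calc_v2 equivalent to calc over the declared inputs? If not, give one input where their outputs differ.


Behavior is preserved: although arithmetic usage differs, the outputs never diverge.
One worked example (x=3, y=5) — calc: t = 5; (min(min(t, -1), max(x, y)) == (x + t)) -> false; u = 1; [i=0]; u = 1; [k=0]; u = -2; v = 0; [i=-2]; v = 0; [i=-1]; v = 0; [i=0]; v = 0; return -1; calc_v2: t = 5; ((x + t) == min(min(t, -1), max(x, y))) -> false; u = 1; [i=0]; u = 1; [k=0]; u = -2; v = 0; [i=-2]; v = 0; [i=-1]; v = 0; [i=0]; v = 0; return -1; agreement on -1.
Checked all 81 inputs in the declared domain: the outputs agree on every one.
verdict: equivalent


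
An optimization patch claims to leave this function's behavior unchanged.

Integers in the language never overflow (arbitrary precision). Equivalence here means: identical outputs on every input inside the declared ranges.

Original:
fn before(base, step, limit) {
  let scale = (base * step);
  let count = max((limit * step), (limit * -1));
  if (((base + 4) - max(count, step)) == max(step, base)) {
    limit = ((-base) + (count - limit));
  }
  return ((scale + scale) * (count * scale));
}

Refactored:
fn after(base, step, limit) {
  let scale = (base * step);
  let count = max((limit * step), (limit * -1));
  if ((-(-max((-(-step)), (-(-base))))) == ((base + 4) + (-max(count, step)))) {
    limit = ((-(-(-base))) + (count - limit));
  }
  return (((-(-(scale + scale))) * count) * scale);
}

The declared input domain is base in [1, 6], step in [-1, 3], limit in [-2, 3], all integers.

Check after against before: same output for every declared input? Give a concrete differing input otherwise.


Behavior is preserved: although arithmetic usage differs, the outputs never diverge.
One worked example (base=4, step=2, limit=2) — before: scale := 8 | count := 4 | (((base + 4) - max(count, step)) == max(step, base)): true | limit := -2 | result 512; after: scale := 8 | count := 4 | ((-(-max((-(-step)), (-(-base))))) == ((base + 4) + (-max(count, step)))): true | limit := -2 | result 512; agreement on 512.
Every one of the 180 inputs gives matching results.
verdict: equivalent


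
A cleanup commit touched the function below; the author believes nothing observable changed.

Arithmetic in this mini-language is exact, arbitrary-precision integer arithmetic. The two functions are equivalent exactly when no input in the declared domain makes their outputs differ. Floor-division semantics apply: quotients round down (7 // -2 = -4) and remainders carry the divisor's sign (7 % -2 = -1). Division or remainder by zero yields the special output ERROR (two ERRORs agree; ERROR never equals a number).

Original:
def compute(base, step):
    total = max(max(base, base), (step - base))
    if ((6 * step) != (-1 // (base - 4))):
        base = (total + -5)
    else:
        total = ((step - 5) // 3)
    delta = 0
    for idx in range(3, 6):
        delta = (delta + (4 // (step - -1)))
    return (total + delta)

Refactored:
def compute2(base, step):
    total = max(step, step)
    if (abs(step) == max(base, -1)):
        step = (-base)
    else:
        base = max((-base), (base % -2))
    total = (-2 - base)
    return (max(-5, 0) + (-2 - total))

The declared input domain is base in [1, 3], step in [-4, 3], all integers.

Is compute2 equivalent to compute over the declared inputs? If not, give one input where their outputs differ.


base=1, step=-4 yields -5 from compute but -1 from compute2.
verdict: not equivalent; witness: base=1, step=-4


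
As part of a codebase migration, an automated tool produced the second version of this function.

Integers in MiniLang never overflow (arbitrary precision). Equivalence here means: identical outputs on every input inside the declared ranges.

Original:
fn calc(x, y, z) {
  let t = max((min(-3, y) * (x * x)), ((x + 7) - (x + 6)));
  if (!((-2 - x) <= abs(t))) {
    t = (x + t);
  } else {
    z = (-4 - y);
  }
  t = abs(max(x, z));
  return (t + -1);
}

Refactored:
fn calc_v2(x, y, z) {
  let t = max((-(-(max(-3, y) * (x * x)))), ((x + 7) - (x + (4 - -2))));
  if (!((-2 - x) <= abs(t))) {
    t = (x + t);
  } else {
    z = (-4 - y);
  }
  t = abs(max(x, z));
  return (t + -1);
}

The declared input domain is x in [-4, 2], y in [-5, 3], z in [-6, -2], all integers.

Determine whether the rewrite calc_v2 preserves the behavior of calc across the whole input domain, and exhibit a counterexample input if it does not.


Try x=-4, y=1, z=-3.
calc: t := 1 | (!((-2 - x) <= abs(t))): true | t := -3 | t := 3 | result 2
calc_v2: t := 16 | (!((-2 - x) <= abs(t))): false | z := -5 | t := 4 | result 3
2 against 3: the behavior changed.
verdict: not equivalent; witness: x=-4, y=1, z=-3


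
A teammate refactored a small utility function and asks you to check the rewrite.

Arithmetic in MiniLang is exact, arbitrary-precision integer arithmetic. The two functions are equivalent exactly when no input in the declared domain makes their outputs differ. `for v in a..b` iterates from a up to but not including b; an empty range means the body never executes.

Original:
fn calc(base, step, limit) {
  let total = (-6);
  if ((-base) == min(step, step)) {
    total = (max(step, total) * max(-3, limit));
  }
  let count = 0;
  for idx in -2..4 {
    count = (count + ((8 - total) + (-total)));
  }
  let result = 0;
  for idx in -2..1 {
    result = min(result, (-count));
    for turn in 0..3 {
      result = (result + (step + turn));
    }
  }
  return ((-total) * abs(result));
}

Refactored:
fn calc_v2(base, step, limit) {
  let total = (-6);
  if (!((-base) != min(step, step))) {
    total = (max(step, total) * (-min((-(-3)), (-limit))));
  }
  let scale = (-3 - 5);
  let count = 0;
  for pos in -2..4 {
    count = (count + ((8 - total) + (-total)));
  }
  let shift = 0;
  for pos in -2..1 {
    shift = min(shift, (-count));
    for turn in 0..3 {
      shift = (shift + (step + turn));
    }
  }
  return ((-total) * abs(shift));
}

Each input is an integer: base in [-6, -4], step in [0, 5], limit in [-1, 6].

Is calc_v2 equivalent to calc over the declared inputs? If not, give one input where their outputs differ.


This is a faithful refactor — statement counts differ, min/max/abs usage differs, arithmetic usage differs, boolean connective usage differs, constant usage differs, comparison usage differs, local variable names differ, but the computed results match everywhere.
Spot check at base=-4, step=2, limit=3 — calc: total := -6 | ((-base) == min(step, step)): false | count := 0 | iter idx=-2: | count := 20 | iter idx=-1: | count := 40 | iter idx=0: | count := 60 | iter idx=1: | count := 80 | iter idx=2: | count := 100 | iter idx=3: | count := 120 | result := 0 | iter idx=-2: | result := -120 | iter turn=0: | result := -118 | iter turn=1: | result := -115 | iter turn=2: | result := -111 | iter idx=-1: | result := -120 | iter turn=0: | result := -118 | iter turn=1: | result := -115 | iter turn=2: | result := -111 | iter idx=0: | result := -120 | iter turn=0: | result := -118 | iter turn=1: | result := -115 | iter turn=2: | result := -111 | result 666. calc_v2: total := -6 | (!((-base) != min(step, step))): false | scale := -8 | count := 0 | iter pos=-2: | count := 20 | iter pos=-1: | count := 40 | iter pos=0: | count := 60 | iter pos=1: | count := 80 | iter pos=2: | count := 100 | iter pos=3: | count := 120 | shift := 0 | iter pos=-2: | shift := -120 | iter turn=0: | shift := -118 | iter turn=1: | shift := -115 | iter turn=2: | shift := -111 | iter pos=-1: | shift := -120 | iter turn=0: | shift := -118 | iter turn=1: | shift := -115 | iter turn=2: | shift := -111 | iter pos=0: | shift := -120 | iter turn=0: | shift := -118 | iter turn=1: | shift := -115 | iter turn=2: | shift := -111 | result 666. Both give 666.
Every one of the 144 inputs gives matching results.
verdict: equivalent


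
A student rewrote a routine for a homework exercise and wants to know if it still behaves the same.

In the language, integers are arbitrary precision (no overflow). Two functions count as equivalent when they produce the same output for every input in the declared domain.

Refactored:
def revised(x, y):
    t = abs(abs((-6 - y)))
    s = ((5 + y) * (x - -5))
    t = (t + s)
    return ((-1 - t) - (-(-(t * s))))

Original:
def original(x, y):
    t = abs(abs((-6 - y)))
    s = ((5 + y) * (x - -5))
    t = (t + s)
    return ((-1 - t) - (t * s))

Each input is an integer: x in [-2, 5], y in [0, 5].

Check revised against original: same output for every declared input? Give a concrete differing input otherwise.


The two versions differ — the changes include same computation, different form.
As a probe, take x=3, y=3: original runs t := 9 | s := 64 | t := 73 | result -4746; revised runs t := 9 | s := 64 | t := 73 | result -4746; both end at -4746.
Every one of the 48 inputs gives matching results.
verdict: equivalent


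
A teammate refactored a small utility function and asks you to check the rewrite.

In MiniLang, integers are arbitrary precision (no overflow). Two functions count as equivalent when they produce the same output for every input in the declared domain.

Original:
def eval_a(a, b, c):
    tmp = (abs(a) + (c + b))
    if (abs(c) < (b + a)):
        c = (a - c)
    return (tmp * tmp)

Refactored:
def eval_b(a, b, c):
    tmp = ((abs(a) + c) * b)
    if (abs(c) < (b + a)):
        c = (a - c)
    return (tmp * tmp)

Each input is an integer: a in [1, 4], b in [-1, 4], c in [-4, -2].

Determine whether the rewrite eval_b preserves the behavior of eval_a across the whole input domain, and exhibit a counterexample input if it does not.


Run the pair on a=1, b=-1, c=-4.
eval_a: tmp becomes -4; next (abs(c) < (b + a)) evaluates to false; next final value 16
eval_b: tmp becomes 3; next (abs(c) < (b + a)) evaluates to false; next final value 9
16 != 9, so the rewrite changes behavior.
verdict: not equivalent; witness: a=1, b=-1, c=-4


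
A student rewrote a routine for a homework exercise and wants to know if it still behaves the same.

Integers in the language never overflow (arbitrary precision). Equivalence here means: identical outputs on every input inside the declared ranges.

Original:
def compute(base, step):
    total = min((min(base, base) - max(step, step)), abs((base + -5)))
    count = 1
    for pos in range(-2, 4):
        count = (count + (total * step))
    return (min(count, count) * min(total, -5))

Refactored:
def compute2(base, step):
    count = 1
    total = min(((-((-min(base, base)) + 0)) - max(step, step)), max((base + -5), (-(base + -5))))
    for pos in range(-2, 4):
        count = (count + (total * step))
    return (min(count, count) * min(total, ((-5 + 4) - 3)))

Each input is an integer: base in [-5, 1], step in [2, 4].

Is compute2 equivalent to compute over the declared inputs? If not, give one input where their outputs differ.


Take base=-2, step=2.
compute: total := -4 | count := 1 | iter pos=-2: | count := -7 | iter pos=-1: | count := -15 | iter pos=0: | count := -23 | iter pos=1: | count := -31 | iter pos=2: | count := -39 | iter pos=3: | count := -47 | result 235
compute2: count := 1 | total := -4 | iter pos=-2: | count := -7 | iter pos=-1: | count := -15 | iter pos=0: | count := -23 | iter pos=1: | count := -31 | iter pos=2: | count := -39 | iter pos=3: | count := -47 | result 188
235 vs 188 — the two versions disagree here.
verdict: not equivalent; witness: base=-2, step=2


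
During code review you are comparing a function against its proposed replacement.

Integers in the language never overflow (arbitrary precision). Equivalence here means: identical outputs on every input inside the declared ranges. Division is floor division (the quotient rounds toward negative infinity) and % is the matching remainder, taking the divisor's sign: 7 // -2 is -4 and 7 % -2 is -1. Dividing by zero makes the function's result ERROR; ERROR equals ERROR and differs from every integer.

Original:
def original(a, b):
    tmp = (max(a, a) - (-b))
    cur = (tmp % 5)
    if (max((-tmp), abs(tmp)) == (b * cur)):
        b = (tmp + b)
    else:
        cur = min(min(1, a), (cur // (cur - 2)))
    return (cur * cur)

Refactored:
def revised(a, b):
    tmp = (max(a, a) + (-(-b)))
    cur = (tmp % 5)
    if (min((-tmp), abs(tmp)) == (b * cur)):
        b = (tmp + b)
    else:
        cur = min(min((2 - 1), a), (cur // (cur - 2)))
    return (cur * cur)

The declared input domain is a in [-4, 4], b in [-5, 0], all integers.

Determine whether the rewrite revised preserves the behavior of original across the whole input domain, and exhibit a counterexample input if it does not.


Try a=3, b=-1.
original: tmp := 2 | cur := 2 | (max((-tmp), abs(tmp)) == (b * cur)): false | divide-by-zero, output ERROR
revised: tmp := 2 | cur := 2 | (min((-tmp), abs(tmp)) == (b * cur)): true | b := 1 | result 4
ERROR vs 4 — the two versions disagree here.
verdict: not equivalent; witness: a=3, b=-1


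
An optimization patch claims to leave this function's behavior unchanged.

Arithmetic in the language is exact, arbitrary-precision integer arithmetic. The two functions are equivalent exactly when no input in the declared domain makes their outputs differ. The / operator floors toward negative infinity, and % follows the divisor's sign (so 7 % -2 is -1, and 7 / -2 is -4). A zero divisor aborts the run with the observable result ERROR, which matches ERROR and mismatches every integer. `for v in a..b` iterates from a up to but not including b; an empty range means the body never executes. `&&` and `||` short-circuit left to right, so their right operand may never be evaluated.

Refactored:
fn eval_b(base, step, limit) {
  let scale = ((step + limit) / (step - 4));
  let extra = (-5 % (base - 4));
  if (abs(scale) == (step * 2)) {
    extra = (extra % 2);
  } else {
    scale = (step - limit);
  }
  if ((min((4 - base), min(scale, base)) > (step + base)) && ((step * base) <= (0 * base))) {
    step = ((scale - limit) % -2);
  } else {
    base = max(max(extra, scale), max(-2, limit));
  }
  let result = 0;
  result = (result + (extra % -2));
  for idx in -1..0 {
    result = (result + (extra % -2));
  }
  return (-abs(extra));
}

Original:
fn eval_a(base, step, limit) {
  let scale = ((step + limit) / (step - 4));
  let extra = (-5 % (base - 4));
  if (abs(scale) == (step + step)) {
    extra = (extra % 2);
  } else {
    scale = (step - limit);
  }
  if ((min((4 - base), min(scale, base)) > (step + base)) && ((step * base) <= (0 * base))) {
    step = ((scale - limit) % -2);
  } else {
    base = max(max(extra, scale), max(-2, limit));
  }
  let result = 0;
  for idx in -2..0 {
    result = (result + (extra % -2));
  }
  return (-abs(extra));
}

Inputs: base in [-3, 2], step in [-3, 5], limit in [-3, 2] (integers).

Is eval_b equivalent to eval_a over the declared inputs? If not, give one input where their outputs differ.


Although constant usage differs, statement counts differ, arithmetic usage differs, loop structure differs, 324/324 inputs agree.
verdict: equivalent


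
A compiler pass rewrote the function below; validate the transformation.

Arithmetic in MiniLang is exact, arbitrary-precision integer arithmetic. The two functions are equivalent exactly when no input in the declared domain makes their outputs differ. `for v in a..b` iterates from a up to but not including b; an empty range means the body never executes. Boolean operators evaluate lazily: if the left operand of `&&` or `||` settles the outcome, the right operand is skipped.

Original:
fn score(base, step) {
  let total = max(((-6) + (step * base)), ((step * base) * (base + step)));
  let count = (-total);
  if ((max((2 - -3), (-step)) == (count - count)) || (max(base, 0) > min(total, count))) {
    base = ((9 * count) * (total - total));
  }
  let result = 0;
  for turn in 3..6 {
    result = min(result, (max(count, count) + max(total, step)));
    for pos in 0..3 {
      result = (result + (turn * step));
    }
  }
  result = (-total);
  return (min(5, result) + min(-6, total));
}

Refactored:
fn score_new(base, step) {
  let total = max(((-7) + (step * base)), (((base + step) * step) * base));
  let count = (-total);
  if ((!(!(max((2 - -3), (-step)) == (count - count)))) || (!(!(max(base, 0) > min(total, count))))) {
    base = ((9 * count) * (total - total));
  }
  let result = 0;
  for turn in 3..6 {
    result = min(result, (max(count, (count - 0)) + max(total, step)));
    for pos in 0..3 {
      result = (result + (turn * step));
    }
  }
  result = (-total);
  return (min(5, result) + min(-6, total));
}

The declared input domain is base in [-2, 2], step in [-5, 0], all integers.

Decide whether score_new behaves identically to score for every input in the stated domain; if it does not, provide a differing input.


Run the pair on base=-2, step=-5.
score: total=4, then count=-4, then ((max((2 - -3), (-step)) == (count - count)) || (max(base, 0) > min(total, count))) is true, then base=0, then result=0, then (turn=3), then result=0, then (pos=0), then result=-15, then (pos=1), then result=-30, then (pos=2), then result=-45, then (turn=4), then result=-45, then (pos=0), then result=-65, then (pos=1), then result=-85, then (pos=2), then result=-105, then (turn=5), then result=-105, then (pos=0), then result=-130, then (pos=1), then result=-155, then (pos=2), then result=-180, then result=-4, then returns -10
score_new: total=3, then count=-3, then ((!(!(max((2 - -3), (-step)) == (count - count)))) || (!(!(max(base, 0) > min(total, count))))) is true, then base=0, then result=0, then (turn=3), then result=0, then (pos=0), then result=-15, then (pos=1), then result=-30, then (pos=2), then result=-45, then (turn=4), then result=-45, then (pos=0), then result=-65, then (pos=1), then result=-85, then (pos=2), then result=-105, then (turn=5), then result=-105, then (pos=0), then result=-130, then (pos=1), then result=-155, then (pos=2), then result=-180, then result=-3, then returns -9
-10 and -9 differ, so these are not the same function on this domain.
verdict: not equivalent; witness: base=-2, step=-5


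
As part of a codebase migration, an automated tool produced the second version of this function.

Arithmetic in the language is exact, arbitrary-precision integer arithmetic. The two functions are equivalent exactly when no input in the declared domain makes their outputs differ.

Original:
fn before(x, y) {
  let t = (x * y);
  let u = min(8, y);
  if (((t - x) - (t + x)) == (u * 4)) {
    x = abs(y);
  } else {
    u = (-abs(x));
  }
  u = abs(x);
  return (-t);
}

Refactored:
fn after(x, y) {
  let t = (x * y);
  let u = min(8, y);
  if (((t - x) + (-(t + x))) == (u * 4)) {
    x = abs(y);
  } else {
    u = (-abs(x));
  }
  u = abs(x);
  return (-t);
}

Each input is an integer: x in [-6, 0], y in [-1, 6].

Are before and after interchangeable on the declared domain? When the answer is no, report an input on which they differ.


Although arithmetic usage differs, 56/56 inputs agree.
verdict: equivalent


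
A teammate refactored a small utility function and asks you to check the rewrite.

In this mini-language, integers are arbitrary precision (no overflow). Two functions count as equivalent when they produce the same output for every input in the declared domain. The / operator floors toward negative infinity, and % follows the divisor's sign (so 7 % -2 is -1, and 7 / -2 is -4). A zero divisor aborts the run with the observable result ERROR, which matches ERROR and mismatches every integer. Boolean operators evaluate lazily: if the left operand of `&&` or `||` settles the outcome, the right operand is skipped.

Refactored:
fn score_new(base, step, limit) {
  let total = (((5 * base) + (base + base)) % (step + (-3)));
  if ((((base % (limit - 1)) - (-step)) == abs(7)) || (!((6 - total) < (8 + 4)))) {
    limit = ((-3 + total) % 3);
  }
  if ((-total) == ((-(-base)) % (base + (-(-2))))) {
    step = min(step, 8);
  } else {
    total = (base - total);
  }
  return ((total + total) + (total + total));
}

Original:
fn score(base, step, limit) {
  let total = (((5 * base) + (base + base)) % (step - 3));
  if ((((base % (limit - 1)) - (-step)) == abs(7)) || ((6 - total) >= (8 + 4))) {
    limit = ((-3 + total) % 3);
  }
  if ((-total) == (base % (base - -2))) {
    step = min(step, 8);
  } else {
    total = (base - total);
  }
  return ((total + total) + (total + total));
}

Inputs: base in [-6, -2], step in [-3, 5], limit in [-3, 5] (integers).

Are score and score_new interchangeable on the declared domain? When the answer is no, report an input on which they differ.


Changes here: boolean connective usage differs; arithmetic usage differs; comparison usage differs; the full 405-point sweep finds no disagreement.
verdict: equivalent


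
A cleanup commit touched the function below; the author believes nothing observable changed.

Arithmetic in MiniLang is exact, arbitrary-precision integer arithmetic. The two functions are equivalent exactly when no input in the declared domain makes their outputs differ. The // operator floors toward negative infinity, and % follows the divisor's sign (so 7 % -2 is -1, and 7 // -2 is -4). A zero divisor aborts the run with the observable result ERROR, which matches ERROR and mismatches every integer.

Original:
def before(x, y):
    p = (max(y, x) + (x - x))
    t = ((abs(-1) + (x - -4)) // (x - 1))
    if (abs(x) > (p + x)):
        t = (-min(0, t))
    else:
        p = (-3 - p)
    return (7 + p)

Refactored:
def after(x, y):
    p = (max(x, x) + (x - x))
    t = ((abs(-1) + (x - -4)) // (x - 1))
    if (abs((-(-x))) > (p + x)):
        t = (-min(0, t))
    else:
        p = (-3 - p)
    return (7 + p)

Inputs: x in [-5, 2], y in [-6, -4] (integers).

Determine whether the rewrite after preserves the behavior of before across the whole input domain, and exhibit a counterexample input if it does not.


Consider the input x=-5, y=-4.
before: p = -4; t = 0; (abs(x) > (p + x)) -> true; t = 0; return 3
after: p = -5; t = 0; (abs((-(-x))) > (p + x)) -> true; t = 0; return 2
3 and 2 differ, so these are not the same function on this domain.
verdict: not equivalent; witness: x=-5, y=-4


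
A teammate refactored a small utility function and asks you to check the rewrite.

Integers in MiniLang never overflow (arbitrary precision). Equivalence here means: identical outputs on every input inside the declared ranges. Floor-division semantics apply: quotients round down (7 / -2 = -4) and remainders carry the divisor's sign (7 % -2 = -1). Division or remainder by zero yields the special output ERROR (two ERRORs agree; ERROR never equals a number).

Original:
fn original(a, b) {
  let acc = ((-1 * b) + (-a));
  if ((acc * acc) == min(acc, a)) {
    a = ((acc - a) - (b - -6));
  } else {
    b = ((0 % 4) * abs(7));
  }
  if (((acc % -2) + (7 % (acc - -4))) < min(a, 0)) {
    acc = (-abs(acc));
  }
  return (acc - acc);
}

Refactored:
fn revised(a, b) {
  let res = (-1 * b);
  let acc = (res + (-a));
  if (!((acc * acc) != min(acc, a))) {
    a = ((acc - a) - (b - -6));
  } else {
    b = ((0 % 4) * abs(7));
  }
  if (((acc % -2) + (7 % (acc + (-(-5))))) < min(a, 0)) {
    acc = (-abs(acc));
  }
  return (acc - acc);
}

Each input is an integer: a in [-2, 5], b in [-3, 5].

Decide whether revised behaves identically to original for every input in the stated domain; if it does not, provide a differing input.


At a=-1, b=5: original gives ERROR, revised gives 0.
verdict: not equivalent; witness: a=-1, b=5


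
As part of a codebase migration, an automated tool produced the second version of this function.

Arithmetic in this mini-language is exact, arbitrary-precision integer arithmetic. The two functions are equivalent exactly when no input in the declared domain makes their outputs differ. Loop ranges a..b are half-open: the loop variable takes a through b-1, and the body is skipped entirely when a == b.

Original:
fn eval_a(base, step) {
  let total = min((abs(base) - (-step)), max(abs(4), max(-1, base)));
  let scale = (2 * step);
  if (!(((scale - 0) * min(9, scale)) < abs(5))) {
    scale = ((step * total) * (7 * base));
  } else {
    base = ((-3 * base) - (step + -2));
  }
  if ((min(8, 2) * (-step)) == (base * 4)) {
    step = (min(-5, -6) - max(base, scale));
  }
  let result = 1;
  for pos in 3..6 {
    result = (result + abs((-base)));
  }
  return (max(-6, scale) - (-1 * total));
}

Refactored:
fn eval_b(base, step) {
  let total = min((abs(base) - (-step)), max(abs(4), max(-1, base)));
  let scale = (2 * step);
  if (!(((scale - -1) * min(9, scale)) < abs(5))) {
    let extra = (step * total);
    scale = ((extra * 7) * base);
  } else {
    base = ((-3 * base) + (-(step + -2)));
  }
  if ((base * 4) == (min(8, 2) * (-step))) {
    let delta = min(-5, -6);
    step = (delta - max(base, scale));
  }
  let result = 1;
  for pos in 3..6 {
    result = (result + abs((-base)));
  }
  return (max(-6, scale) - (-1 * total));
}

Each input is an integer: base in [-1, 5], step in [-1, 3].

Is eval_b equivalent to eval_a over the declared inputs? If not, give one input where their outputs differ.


Evaluate both at base=-1, step=1.
eval_a: total=2, then scale=2, then (!(((scale - 0) * min(9, scale)) < abs(5))) is false, then base=4, then ((min(8, 2) * (-step)) == (base * 4)) is false, then result=1, then (pos=3), then result=5, then (pos=4), then result=9, then (pos=5), then result=13, then returns 4
eval_b: total=2, then scale=2, then (!(((scale - -1) * min(9, scale)) < abs(5))) is true, then extra=2, then scale=-14, then ((base * 4) == (min(8, 2) * (-step))) is false, then result=1, then (pos=3), then result=2, then (pos=4), then result=3, then (pos=5), then result=4, then returns -4
4 and -4 differ, so these are not the same function on this domain.
verdict: not equivalent; witness: base=-1, step=1


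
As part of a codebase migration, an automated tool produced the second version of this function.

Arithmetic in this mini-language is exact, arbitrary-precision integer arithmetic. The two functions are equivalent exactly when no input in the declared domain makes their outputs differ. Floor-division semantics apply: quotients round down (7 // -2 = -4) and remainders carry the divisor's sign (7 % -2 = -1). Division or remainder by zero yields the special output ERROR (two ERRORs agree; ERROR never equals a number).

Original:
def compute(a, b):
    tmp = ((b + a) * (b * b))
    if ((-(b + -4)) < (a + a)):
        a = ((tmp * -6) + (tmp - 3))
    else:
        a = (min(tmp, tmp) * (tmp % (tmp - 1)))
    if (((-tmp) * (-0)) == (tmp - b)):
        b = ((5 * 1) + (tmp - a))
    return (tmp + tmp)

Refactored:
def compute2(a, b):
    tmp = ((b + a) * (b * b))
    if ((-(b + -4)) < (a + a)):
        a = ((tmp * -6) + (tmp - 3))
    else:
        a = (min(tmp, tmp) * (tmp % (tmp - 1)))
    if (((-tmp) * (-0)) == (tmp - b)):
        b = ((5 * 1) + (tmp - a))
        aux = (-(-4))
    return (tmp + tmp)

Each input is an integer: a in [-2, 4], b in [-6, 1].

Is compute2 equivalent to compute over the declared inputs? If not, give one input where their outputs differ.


The two versions differ — the changes include statement counts differ; local variable names differ; constant usage differs.
Spot check at a=-1, b=-3 — compute: tmp = -36; ((-(b + -4)) < (a + a)) -> false; a = 1296; (((-tmp) * (-0)) == (tmp - b)) -> false; return -72. compute2: tmp = -36; ((-(b + -4)) < (a + a)) -> false; a = 1296; (((-tmp) * (-0)) == (tmp - b)) -> false; return -72. Both give -72.
Checked all 56 inputs in the declared domain: the outputs agree on every one.
verdict: equivalent


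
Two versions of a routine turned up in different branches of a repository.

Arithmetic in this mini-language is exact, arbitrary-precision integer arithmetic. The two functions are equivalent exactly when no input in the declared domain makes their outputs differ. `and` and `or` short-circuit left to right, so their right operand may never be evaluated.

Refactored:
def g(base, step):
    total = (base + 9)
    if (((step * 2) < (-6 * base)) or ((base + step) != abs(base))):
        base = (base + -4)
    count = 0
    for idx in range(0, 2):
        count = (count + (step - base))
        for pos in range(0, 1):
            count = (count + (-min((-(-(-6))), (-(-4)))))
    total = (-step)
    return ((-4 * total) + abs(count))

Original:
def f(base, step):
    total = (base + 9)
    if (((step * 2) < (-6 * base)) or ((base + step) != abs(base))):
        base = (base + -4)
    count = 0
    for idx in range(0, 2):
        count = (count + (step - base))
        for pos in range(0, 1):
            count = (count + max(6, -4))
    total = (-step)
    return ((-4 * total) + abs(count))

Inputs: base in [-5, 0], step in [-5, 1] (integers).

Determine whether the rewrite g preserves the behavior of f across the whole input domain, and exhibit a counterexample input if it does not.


Comparing the listings, the differences include: min/max/abs usage differs.
As a probe, take base=-3, step=1: f runs total=6, then (((step * 2) < (-6 * base)) or ((base + step) != abs(base))) is true, then base=-7, then count=0, then (idx=0), then count=8, then (pos=0), then count=14, then (idx=1), then count=22, then (pos=0), then count=28, then total=-1, then returns 32; g runs total=6, then (((step * 2) < (-6 * base)) or ((base + step) != abs(base))) is true, then base=-7, then count=0, then (idx=0), then count=8, then (pos=0), then count=14, then (idx=1), then count=22, then (pos=0), then count=28, then total=-1, then returns 32; both end at 32.
Checked all 42 inputs in the declared domain: the outputs agree on every one.
verdict: equivalent


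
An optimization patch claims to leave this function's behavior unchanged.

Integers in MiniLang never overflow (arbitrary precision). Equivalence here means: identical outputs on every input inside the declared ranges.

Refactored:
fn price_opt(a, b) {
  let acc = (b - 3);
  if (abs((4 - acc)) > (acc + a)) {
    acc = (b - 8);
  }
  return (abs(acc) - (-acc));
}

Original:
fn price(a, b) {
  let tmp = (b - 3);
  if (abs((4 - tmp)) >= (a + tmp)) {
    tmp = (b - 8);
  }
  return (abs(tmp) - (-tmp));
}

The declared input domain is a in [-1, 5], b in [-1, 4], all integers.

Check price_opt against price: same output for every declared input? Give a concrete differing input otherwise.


Consider the input a=2, b=4.
price: tmp=1, then (abs((4 - tmp)) >= (a + tmp)) is true, then tmp=-4, then returns 0
price_opt: acc=1, then (abs((4 - acc)) > (acc + a)) is false, then returns 2
0 vs 2 — the two versions disagree here.
verdict: not equivalent; witness: a=2, b=4


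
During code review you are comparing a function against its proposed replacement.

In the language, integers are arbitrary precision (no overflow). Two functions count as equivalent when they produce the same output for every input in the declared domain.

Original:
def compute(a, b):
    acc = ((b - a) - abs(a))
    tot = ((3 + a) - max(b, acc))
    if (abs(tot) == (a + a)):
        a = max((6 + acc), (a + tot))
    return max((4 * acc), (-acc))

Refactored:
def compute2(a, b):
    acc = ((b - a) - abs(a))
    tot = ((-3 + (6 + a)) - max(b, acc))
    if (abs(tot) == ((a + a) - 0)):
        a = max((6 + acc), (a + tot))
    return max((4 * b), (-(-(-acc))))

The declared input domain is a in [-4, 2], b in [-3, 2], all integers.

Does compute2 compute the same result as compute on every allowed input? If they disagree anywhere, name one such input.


Consider the input a=1, b=1.
compute: acc=-1, then tot=3, then (abs(tot) == (a + a)) is false, then returns 1
compute2: acc=-1, then tot=3, then (abs(tot) == ((a + a) - 0)) is false, then returns 4
1 against 4: the behavior changed.
verdict: not equivalent; witness: a=1, b=1


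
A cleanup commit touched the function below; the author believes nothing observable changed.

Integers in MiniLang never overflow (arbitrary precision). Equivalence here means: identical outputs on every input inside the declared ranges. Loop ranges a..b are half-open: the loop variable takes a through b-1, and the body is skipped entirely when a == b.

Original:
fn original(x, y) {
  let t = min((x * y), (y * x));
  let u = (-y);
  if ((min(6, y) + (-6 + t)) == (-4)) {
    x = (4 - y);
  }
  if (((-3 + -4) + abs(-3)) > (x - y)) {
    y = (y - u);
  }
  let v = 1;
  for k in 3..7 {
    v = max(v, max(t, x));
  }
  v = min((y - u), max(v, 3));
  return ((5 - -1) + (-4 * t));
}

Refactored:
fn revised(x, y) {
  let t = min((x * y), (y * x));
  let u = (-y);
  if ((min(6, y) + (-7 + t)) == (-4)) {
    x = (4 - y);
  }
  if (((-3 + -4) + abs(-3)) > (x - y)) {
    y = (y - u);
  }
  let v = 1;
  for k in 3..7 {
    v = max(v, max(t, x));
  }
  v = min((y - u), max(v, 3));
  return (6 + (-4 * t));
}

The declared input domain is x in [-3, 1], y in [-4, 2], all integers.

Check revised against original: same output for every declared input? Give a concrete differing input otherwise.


The suspicious edit (`-6` became `-7`) never changes the result for any input inside the declared domain.
Tracing x=-3, y=2: original: t = -6; u = -2; ((min(6, y) + (-6 + t)) == (-4)) -> false; (((-3 + -4) + abs(-3)) > (x - y)) -> true; y = 4; v = 1; [k=3]; v = 1; [k=4]; v = 1; [k=5]; v = 1; [k=6]; v = 1; v = 3; return 30 | revised: t = -6; u = -2; ((min(6, y) + (-7 + t)) == (-4)) -> false; (((-3 + -4) + abs(-3)) > (x - y)) -> true; y = 4; v = 1; [k=3]; v = 1; [k=4]; v = 1; [k=5]; v = 1; [k=6]; v = 1; v = 3; return 30 — matching result 30.
Checked all 35 inputs in the declared domain: the outputs agree on every one.
verdict: equivalent


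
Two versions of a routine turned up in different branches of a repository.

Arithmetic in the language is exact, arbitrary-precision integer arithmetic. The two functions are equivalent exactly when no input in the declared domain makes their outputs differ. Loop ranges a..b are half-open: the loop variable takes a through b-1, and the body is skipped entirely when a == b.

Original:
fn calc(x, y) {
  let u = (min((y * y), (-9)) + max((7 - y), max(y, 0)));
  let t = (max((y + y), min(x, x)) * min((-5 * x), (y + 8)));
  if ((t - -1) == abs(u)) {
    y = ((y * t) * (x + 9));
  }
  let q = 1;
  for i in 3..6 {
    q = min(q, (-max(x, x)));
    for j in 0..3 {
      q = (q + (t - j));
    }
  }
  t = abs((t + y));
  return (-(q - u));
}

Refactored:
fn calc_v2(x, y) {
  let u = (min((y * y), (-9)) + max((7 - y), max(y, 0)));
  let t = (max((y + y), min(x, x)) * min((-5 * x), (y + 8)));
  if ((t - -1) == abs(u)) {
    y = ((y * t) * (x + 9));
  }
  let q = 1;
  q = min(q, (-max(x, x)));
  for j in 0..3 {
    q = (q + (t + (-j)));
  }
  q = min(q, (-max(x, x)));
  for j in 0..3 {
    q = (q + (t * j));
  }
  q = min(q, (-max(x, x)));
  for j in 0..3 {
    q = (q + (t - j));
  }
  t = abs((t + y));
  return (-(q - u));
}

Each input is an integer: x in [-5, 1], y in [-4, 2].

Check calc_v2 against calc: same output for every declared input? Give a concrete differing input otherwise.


At x=-5, y=-4: calc gives 190, calc_v2 gives 187.
verdict: not equivalent; witness: x=-5, y=-4
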